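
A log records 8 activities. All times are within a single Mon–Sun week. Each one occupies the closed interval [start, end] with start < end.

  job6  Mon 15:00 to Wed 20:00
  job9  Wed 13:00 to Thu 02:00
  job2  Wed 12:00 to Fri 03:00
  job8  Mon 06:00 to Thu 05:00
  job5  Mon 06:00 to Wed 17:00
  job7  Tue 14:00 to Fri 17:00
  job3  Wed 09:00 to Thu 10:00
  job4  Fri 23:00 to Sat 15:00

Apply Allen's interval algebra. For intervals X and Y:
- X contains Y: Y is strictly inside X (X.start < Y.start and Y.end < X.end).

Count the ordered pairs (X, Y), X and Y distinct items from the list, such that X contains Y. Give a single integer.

7

Checking all 56 ordered pairs for relation 'contains'; matching pairs in alphabetical order:
(job2, job9): job2 contains job9 ✓
(job3, job9): job3 contains job9 ✓
(job7, job2): job7 contains job2 ✓
(job7, job3): job7 contains job3 ✓
(job7, job9): job7 contains job9 ✓
(job8, job6): job8 contains job6 ✓
(job8, job9): job8 contains job9 ✓
Count: 7.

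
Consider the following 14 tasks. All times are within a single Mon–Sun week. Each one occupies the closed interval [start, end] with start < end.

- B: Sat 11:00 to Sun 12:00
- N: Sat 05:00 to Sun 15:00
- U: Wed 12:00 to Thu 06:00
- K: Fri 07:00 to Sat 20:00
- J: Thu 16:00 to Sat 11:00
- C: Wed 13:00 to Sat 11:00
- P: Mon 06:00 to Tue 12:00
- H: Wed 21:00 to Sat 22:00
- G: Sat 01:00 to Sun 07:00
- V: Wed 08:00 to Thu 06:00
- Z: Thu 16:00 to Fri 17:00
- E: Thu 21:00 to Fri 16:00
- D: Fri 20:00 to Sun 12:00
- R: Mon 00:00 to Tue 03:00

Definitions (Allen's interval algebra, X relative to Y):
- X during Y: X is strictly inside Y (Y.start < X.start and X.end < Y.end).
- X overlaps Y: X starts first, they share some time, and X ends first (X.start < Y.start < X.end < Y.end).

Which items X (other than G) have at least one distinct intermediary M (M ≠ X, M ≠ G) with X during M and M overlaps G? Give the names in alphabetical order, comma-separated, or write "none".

E, J, K, Z

Target G = [Sat 01:00, Sun 07:00].
Intermediaries M with M overlaps G: C, H, J, K.
Via C — items with X during C: E, Z.
Via H — items with X during H: E, J, K, Z.
Via J — items with X during J: E.
Via K — items with X during K: none.
Union: E, J, K, Z.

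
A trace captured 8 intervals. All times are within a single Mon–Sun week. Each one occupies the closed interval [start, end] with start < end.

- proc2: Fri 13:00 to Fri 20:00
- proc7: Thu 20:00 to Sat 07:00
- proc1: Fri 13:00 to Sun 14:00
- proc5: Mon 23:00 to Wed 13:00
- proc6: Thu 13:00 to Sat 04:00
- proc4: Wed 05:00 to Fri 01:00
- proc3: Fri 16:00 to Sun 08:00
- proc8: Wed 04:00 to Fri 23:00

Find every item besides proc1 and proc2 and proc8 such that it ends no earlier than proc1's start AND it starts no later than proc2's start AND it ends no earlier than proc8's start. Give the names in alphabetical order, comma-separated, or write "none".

proc6, proc7

Conditions: its end is no earlier than proc1's start (X.end >= Fri 13:00) AND its start is no later than proc2's start (X.start <= Fri 13:00) AND its end is no earlier than proc8's start (X.end >= Wed 04:00).
proc3: end Sun 08:00 >= Fri 13:00? ✓; start Fri 16:00 <= Fri 13:00? ✗; end Sun 08:00 >= Wed 04:00? ✓ → no.
proc4: end Fri 01:00 >= Fri 13:00? ✗; start Wed 05:00 <= Fri 13:00? ✓; end Fri 01:00 >= Wed 04:00? ✓ → no.
proc5: end Wed 13:00 >= Fri 13:00? ✗; start Mon 23:00 <= Fri 13:00? ✓; end Wed 13:00 >= Wed 04:00? ✓ → no.
proc6: end Sat 04:00 >= Fri 13:00? ✓; start Thu 13:00 <= Fri 13:00? ✓; end Sat 04:00 >= Wed 04:00? ✓ → yes.
proc7: end Sat 07:00 >= Fri 13:00? ✓; start Thu 20:00 <= Fri 13:00? ✓; end Sat 07:00 >= Wed 04:00? ✓ → yes.
Result: proc6, proc7.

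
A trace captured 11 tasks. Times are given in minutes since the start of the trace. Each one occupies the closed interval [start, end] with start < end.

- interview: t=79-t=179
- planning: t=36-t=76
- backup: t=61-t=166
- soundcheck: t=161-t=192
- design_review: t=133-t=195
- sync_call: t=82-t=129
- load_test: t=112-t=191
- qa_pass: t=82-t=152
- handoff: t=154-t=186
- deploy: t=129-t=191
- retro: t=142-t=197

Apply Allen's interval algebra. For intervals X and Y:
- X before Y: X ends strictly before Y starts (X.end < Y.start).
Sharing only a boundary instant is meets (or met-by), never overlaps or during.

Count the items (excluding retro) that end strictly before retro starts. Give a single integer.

Target retro = [t=142, t=197].
backup [t=61, t=166] → overlaps → no.
deploy [t=129, t=191] → overlaps → no.
design_review [t=133, t=195] → overlaps → no.
handoff [t=154, t=186] → during → no.
interview [t=79, t=179] → overlaps → no.
load_test [t=112, t=191] → overlaps → no.
planning [t=36, t=76] → before → counts.
qa_pass [t=82, t=152] → overlaps → no.
soundcheck [t=161, t=192] → during → no.
sync_call [t=82, t=129] → before → counts.
Total: 2.

2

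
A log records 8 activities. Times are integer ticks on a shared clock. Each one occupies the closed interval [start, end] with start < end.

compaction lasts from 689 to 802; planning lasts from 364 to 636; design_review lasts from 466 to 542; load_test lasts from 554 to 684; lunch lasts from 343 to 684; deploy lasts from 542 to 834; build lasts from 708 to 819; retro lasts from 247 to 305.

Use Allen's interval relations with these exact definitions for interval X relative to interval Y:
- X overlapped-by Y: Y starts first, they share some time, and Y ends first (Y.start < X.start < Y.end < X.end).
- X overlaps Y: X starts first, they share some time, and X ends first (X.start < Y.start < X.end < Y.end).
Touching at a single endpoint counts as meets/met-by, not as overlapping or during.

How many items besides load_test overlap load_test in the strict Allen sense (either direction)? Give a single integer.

1

Target load_test = [554, 684].
build [708, 819] → after → no.
compaction [689, 802] → after → no.
deploy [542, 834] → contains → no.
design_review [466, 542] → before → no.
lunch [343, 684] → finished-by → no.
planning [364, 636] → overlaps → counts.
retro [247, 305] → before → no.
Total: 1.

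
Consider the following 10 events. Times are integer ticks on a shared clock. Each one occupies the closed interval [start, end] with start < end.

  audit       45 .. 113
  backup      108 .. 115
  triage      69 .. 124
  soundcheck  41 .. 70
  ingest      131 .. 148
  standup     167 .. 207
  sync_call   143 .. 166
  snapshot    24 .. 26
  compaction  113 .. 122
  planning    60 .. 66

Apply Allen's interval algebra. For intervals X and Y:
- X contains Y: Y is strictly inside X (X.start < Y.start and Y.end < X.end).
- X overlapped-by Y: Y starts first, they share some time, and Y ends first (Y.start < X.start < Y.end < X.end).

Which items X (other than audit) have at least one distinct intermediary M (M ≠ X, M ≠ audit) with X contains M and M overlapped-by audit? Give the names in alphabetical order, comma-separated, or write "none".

triage

Target audit = [45, 113].
Intermediaries M with M overlapped-by audit: backup, triage.
Via backup — items with X contains backup: triage.
Via triage — items with X contains triage: none.
Union: triage.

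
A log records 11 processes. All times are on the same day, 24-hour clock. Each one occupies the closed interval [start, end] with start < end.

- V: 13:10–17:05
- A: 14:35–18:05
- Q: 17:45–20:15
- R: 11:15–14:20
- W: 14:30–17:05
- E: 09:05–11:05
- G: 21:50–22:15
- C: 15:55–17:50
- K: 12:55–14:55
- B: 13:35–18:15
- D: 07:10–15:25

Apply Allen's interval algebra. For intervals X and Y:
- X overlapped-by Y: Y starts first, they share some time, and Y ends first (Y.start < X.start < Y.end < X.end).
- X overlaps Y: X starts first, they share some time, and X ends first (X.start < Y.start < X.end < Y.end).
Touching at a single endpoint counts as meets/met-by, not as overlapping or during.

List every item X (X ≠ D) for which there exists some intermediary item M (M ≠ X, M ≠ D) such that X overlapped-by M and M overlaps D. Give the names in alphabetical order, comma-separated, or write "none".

none

Target D = [07:10, 15:25].
Intermediaries M with M overlaps D: none.
Union: none.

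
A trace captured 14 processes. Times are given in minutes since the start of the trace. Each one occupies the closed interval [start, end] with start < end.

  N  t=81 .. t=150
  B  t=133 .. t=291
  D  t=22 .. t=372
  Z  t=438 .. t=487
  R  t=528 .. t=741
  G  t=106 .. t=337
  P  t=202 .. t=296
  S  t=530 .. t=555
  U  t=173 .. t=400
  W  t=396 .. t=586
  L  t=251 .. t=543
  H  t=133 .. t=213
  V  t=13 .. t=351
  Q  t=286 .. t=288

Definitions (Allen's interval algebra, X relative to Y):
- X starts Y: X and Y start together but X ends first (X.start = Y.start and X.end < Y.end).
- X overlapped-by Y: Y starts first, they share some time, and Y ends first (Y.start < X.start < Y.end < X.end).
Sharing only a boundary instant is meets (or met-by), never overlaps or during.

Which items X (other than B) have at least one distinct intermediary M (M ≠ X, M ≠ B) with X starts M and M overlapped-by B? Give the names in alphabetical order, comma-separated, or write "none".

none

Target B = [t=133, t=291].
Intermediaries M with M overlapped-by B: L, P, U.
Via L — items with X starts L: none.
Via P — items with X starts P: none.
Via U — items with X starts U: none.
Union: none.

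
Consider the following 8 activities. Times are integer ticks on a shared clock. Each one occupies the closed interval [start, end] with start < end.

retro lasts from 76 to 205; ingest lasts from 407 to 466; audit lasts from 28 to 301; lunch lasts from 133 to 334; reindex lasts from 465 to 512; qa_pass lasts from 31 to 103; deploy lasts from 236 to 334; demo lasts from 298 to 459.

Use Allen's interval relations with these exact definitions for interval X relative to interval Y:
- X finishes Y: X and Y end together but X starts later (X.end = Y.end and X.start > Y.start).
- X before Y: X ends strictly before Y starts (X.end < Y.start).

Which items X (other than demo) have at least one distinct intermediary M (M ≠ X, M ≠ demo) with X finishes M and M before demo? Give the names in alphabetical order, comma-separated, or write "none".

Target demo = [298, 459].
Intermediaries M with M before demo: qa_pass, retro.
Via qa_pass — items with X finishes qa_pass: none.
Via retro — items with X finishes retro: none.
Union: none.

none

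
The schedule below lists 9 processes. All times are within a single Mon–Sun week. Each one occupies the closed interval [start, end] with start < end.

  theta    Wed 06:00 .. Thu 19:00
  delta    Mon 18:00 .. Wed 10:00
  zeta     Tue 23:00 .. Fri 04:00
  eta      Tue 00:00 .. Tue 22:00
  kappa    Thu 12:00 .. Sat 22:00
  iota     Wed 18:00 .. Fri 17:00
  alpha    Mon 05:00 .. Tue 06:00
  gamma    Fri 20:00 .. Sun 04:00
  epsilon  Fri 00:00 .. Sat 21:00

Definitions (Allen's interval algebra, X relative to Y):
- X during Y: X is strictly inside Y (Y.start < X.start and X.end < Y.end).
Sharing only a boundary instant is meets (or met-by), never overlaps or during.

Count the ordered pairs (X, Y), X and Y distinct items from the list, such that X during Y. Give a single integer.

3

Checking all 72 ordered pairs for relation 'during'; matching pairs in alphabetical order:
(epsilon, kappa): epsilon during kappa ✓
(eta, delta): eta during delta ✓
(theta, zeta): theta during zeta ✓
Count: 3.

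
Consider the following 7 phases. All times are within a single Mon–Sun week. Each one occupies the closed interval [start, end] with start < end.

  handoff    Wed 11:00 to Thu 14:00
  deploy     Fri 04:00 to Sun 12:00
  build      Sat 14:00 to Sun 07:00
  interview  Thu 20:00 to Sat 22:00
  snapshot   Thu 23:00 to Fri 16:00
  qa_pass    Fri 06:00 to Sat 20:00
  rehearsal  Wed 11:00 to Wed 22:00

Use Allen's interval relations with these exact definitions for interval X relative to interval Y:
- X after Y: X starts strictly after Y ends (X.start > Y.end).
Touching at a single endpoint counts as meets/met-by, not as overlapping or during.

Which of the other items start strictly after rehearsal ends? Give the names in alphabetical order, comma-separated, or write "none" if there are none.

build, deploy, interview, qa_pass, snapshot

Target rehearsal = [Wed 11:00, Wed 22:00].
build [Sat 14:00, Sun 07:00] → after → yes.
deploy [Fri 04:00, Sun 12:00] → after → yes.
handoff [Wed 11:00, Thu 14:00] → started-by → no.
interview [Thu 20:00, Sat 22:00] → after → yes.
qa_pass [Fri 06:00, Sat 20:00] → after → yes.
snapshot [Thu 23:00, Fri 16:00] → after → yes.
Result: build, deploy, interview, qa_pass, snapshot.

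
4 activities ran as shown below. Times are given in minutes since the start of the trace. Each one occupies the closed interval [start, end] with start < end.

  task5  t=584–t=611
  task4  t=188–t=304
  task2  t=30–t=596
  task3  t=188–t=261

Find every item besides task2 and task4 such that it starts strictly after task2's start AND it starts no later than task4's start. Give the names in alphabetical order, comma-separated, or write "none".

Conditions: its start is strictly after task2's start (X.start > t=30) AND its start is no later than task4's start (X.start <= t=188).
task3: start t=188 > t=30? ✓; start t=188 <= t=188? ✓ → yes.
task5: start t=584 > t=30? ✓; start t=584 <= t=188? ✗ → no.
Result: task3.

task3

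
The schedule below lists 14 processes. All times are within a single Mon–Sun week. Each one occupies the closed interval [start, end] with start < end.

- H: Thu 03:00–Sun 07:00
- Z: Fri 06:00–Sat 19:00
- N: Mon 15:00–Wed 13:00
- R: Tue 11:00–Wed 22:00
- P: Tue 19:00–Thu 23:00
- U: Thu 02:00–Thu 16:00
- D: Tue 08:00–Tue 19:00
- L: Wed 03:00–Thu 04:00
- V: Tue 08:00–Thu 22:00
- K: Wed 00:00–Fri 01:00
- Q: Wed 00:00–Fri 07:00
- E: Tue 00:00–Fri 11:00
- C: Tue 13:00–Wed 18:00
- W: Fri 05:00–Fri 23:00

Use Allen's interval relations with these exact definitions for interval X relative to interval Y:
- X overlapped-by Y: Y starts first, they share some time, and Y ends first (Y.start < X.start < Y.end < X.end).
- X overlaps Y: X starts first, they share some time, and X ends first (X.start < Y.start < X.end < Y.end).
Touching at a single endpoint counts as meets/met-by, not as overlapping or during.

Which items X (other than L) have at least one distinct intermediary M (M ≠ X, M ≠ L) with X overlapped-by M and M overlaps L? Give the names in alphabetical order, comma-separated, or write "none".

C, E, K, P, Q, R, V

Target L = [Wed 03:00, Thu 04:00].
Intermediaries M with M overlaps L: C, N, R.
Via C — items with X overlapped-by C: K, P, Q.
Via N — items with X overlapped-by N: C, E, K, P, Q, R, V.
Via R — items with X overlapped-by R: K, P, Q.
Union: C, E, K, P, Q, R, V.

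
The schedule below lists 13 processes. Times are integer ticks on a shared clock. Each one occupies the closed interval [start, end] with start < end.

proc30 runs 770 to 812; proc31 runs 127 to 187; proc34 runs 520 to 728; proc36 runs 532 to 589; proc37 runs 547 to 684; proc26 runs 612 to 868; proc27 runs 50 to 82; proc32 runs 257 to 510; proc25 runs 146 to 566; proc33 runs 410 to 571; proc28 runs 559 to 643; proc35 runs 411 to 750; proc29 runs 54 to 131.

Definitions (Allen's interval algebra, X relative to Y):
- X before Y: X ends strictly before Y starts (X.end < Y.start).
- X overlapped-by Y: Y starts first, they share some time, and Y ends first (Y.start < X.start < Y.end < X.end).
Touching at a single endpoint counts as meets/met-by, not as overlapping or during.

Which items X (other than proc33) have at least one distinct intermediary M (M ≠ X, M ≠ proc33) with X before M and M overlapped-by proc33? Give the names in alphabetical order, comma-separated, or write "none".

proc27, proc29, proc31, proc32

Target proc33 = [410, 571].
Intermediaries M with M overlapped-by proc33: proc28, proc34, proc35, proc36, proc37.
Via proc28 — items with X before proc28: proc27, proc29, proc31, proc32.
Via proc34 — items with X before proc34: proc27, proc29, proc31, proc32.
Via proc35 — items with X before proc35: proc27, proc29, proc31.
Via proc36 — items with X before proc36: proc27, proc29, proc31, proc32.
Via proc37 — items with X before proc37: proc27, proc29, proc31, proc32.
Union: proc27, proc29, proc31, proc32.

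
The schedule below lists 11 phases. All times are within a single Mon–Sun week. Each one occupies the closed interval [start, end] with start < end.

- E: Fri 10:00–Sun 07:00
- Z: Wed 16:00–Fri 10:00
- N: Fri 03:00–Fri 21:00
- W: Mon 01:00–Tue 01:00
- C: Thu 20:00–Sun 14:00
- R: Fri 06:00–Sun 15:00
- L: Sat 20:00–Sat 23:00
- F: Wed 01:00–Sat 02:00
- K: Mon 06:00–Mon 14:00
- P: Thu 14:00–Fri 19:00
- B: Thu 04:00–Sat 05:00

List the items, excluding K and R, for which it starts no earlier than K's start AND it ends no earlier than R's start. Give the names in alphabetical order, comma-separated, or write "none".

B, C, E, F, L, N, P, Z

Conditions: its start is no earlier than K's start (X.start >= Mon 06:00) AND its end is no earlier than R's start (X.end >= Fri 06:00).
B: start Thu 04:00 >= Mon 06:00? ✓; end Sat 05:00 >= Fri 06:00? ✓ → yes.
C: start Thu 20:00 >= Mon 06:00? ✓; end Sun 14:00 >= Fri 06:00? ✓ → yes.
E: start Fri 10:00 >= Mon 06:00? ✓; end Sun 07:00 >= Fri 06:00? ✓ → yes.
F: start Wed 01:00 >= Mon 06:00? ✓; end Sat 02:00 >= Fri 06:00? ✓ → yes.
L: start Sat 20:00 >= Mon 06:00? ✓; end Sat 23:00 >= Fri 06:00? ✓ → yes.
N: start Fri 03:00 >= Mon 06:00? ✓; end Fri 21:00 >= Fri 06:00? ✓ → yes.
P: start Thu 14:00 >= Mon 06:00? ✓; end Fri 19:00 >= Fri 06:00? ✓ → yes.
W: start Mon 01:00 >= Mon 06:00? ✗; end Tue 01:00 >= Fri 06:00? ✗ → no.
Z: start Wed 16:00 >= Mon 06:00? ✓; end Fri 10:00 >= Fri 06:00? ✓ → yes.
Result: B, C, E, F, L, N, P, Z.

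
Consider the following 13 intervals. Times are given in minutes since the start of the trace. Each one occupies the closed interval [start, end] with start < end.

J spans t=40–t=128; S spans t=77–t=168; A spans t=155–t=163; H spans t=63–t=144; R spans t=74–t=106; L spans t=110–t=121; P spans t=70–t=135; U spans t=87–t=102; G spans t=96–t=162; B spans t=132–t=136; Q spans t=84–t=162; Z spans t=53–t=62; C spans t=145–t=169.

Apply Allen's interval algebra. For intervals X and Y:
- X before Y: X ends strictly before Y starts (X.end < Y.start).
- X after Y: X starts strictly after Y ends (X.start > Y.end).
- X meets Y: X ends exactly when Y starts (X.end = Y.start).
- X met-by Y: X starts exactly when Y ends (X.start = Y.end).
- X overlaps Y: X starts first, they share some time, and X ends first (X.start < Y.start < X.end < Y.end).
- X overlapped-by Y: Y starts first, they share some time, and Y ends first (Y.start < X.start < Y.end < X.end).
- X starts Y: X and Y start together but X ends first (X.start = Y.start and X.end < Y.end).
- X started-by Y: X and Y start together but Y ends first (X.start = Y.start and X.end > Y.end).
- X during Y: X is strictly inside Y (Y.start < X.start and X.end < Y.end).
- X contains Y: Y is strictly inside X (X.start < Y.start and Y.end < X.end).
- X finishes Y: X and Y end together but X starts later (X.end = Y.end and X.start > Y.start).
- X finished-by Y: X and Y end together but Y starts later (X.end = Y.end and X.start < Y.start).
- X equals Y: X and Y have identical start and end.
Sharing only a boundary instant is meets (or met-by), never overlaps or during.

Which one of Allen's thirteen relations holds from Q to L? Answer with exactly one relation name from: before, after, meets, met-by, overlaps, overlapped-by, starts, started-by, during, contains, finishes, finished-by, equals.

contains

Q = [t=84, t=162]; L = [t=110, t=121].
Compare endpoints: Q.start < L.start, Q.start < L.end, Q.end > L.start, Q.end > L.end.
That pattern is 'contains'.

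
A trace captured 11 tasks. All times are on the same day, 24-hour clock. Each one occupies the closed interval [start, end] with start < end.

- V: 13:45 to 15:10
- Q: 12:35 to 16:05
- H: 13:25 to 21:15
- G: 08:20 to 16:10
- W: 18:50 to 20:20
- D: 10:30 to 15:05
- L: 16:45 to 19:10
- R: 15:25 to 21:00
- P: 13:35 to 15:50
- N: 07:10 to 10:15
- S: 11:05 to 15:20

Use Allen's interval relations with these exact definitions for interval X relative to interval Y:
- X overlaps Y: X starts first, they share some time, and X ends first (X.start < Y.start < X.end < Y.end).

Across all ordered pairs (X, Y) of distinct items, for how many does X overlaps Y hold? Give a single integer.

Checking all 110 ordered pairs for relation 'overlaps'; matching pairs in alphabetical order:
(D, H): D overlaps H ✓
(D, P): D overlaps P ✓
(D, Q): D overlaps Q ✓
(D, S): D overlaps S ✓
(D, V): D overlaps V ✓
(G, H): G overlaps H ✓
(G, R): G overlaps R ✓
(L, W): L overlaps W ✓
(N, G): N overlaps G ✓
(P, R): P overlaps R ✓
(Q, H): Q overlaps H ✓
(Q, R): Q overlaps R ✓
(S, H): S overlaps H ✓
(S, P): S overlaps P ✓
(S, Q): S overlaps Q ✓
Count: 15.

15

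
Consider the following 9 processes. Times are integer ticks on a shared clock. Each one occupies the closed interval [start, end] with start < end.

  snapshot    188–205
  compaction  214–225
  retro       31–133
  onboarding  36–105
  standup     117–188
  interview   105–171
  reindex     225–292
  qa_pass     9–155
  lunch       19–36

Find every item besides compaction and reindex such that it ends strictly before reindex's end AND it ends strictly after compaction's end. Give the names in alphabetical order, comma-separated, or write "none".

none

Conditions: its end is strictly before reindex's end (X.end < 292) AND its end is strictly after compaction's end (X.end > 225).
interview: end 171 < 292? ✓; end 171 > 225? ✗ → no.
lunch: end 36 < 292? ✓; end 36 > 225? ✗ → no.
onboarding: end 105 < 292? ✓; end 105 > 225? ✗ → no.
qa_pass: end 155 < 292? ✓; end 155 > 225? ✗ → no.
retro: end 133 < 292? ✓; end 133 > 225? ✗ → no.
snapshot: end 205 < 292? ✓; end 205 > 225? ✗ → no.
standup: end 188 < 292? ✓; end 188 > 225? ✗ → no.
Result: none.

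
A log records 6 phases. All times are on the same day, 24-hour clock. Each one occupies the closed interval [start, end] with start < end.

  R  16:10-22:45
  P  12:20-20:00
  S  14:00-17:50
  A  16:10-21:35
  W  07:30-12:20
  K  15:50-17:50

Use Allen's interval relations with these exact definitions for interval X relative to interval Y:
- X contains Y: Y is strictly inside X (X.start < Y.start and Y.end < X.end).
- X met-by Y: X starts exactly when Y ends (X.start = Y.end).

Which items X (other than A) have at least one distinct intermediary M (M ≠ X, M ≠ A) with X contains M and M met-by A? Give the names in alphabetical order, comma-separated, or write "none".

Target A = [16:10, 21:35].
Intermediaries M with M met-by A: none.
Union: none.

none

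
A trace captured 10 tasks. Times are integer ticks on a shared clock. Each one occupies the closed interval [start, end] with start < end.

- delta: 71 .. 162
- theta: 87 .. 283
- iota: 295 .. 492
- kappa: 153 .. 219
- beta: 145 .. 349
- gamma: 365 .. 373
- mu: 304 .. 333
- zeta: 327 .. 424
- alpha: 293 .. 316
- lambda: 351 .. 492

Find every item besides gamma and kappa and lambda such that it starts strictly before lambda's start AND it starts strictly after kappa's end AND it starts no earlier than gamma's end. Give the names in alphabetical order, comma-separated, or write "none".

Conditions: its start is strictly before lambda's start (X.start < 351) AND its start is strictly after kappa's end (X.start > 219) AND its start is no earlier than gamma's end (X.start >= 373).
alpha: start 293 < 351? ✓; start 293 > 219? ✓; start 293 >= 373? ✗ → no.
beta: start 145 < 351? ✓; start 145 > 219? ✗; start 145 >= 373? ✗ → no.
delta: start 71 < 351? ✓; start 71 > 219? ✗; start 71 >= 373? ✗ → no.
iota: start 295 < 351? ✓; start 295 > 219? ✓; start 295 >= 373? ✗ → no.
mu: start 304 < 351? ✓; start 304 > 219? ✓; start 304 >= 373? ✗ → no.
theta: start 87 < 351? ✓; start 87 > 219? ✗; start 87 >= 373? ✗ → no.
zeta: start 327 < 351? ✓; start 327 > 219? ✓; start 327 >= 373? ✗ → no.
Result: none.

none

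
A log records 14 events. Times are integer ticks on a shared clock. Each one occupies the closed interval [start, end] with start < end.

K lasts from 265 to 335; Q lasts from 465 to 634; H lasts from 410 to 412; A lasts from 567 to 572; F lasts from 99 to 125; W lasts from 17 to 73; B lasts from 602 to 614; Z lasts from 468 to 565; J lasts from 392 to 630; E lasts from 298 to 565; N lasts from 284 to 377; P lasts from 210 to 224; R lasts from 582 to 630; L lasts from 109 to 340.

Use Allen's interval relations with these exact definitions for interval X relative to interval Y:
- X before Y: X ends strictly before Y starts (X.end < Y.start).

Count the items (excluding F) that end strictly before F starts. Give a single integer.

1

Target F = [99, 125].
A [567, 572] → after → no.
B [602, 614] → after → no.
E [298, 565] → after → no.
H [410, 412] → after → no.
J [392, 630] → after → no.
K [265, 335] → after → no.
L [109, 340] → overlapped-by → no.
N [284, 377] → after → no.
P [210, 224] → after → no.
Q [465, 634] → after → no.
R [582, 630] → after → no.
W [17, 73] → before → counts.
Z [468, 565] → after → no.
Total: 1.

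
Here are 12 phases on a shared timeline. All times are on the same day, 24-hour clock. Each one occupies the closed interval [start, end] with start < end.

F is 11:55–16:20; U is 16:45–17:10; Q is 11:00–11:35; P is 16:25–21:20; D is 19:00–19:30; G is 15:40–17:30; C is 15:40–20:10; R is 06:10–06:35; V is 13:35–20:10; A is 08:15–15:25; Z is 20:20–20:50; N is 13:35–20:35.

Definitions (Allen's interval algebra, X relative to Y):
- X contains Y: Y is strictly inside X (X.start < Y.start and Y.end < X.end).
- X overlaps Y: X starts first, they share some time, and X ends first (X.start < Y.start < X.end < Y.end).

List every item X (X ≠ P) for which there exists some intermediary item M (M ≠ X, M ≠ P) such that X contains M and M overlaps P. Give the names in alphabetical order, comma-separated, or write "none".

N, V

Target P = [16:25, 21:20].
Intermediaries M with M overlaps P: C, G, N, V.
Via C — items with X contains C: N.
Via G — items with X contains G: N, V.
Via N — items with X contains N: none.
Via V — items with X contains V: none.
Union: N, V.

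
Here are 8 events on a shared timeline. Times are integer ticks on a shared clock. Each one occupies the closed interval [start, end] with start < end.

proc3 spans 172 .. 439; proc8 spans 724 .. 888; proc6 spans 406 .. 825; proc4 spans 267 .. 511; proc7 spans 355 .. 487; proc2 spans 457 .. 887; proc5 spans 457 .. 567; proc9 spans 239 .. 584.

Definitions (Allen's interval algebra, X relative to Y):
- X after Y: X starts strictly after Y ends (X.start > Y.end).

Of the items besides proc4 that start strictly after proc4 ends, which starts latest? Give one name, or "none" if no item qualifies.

proc8

Target proc4 = [267, 511].
proc2 [457, 887] → overlapped-by → excluded.
proc3 [172, 439] → overlaps → excluded.
proc5 [457, 567] → overlapped-by → excluded.
proc6 [406, 825] → overlapped-by → excluded.
proc7 [355, 487] → during → excluded.
proc8 [724, 888] → after → candidate.
proc9 [239, 584] → contains → excluded.
Among candidates, latest start is 724 → proc8.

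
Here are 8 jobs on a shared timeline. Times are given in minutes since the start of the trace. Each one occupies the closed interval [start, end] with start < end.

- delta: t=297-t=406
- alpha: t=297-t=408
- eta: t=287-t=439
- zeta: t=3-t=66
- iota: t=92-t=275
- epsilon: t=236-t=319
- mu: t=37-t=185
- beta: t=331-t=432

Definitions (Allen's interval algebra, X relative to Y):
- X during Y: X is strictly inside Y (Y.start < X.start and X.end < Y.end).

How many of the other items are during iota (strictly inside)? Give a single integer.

0

Target iota = [t=92, t=275].
alpha [t=297, t=408] → after → no.
beta [t=331, t=432] → after → no.
delta [t=297, t=406] → after → no.
epsilon [t=236, t=319] → overlapped-by → no.
eta [t=287, t=439] → after → no.
mu [t=37, t=185] → overlaps → no.
zeta [t=3, t=66] → before → no.
Total: 0.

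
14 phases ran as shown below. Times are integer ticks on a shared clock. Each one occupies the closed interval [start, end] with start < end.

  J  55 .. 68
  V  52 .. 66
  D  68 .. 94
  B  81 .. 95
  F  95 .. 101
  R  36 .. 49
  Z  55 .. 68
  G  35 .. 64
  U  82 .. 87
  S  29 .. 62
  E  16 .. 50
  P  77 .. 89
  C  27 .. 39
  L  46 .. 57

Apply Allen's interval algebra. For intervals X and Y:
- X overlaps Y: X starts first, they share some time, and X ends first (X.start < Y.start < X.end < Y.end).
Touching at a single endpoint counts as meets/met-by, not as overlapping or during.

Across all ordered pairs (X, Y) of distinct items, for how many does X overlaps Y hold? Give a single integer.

Checking all 182 ordered pairs for relation 'overlaps'; matching pairs in alphabetical order:
(C, G): C overlaps G ✓
(C, R): C overlaps R ✓
(C, S): C overlaps S ✓
(D, B): D overlaps B ✓
(E, G): E overlaps G ✓
(E, L): E overlaps L ✓
(E, S): E overlaps S ✓
(G, J): G overlaps J ✓
(G, V): G overlaps V ✓
(G, Z): G overlaps Z ✓
(L, J): L overlaps J ✓
(L, V): L overlaps V ✓
(L, Z): L overlaps Z ✓
(P, B): P overlaps B ✓
(R, L): R overlaps L ✓
(S, G): S overlaps G ✓
(S, J): S overlaps J ✓
(S, V): S overlaps V ✓
(S, Z): S overlaps Z ✓
(V, J): V overlaps J ✓
(V, Z): V overlaps Z ✓
Count: 21.

21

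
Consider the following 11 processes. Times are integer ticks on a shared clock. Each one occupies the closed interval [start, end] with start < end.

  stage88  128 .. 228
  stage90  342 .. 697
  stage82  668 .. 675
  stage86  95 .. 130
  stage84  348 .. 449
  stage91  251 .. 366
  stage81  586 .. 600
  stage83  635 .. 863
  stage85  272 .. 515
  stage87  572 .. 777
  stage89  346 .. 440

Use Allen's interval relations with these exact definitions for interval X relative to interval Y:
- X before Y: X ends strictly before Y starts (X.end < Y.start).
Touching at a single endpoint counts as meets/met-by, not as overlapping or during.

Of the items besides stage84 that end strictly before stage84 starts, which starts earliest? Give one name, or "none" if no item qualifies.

stage86

Target stage84 = [348, 449].
stage81 [586, 600] → after → excluded.
stage82 [668, 675] → after → excluded.
stage83 [635, 863] → after → excluded.
stage85 [272, 515] → contains → excluded.
stage86 [95, 130] → before → candidate.
stage87 [572, 777] → after → excluded.
stage88 [128, 228] → before → candidate.
stage89 [346, 440] → overlaps → excluded.
stage90 [342, 697] → contains → excluded.
stage91 [251, 366] → overlaps → excluded.
Among candidates, earliest start is 95 → stage86.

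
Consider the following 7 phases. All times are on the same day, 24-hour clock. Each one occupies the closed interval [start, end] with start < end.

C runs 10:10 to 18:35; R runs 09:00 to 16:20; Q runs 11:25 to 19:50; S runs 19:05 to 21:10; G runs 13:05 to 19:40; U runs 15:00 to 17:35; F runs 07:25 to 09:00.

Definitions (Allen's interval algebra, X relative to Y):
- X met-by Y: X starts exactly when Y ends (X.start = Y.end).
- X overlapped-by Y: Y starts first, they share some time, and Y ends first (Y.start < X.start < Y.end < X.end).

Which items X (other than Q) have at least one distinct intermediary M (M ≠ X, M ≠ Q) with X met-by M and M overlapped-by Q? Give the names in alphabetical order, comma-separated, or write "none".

none

Target Q = [11:25, 19:50].
Intermediaries M with M overlapped-by Q: S.
Via S — items with X met-by S: none.
Union: none.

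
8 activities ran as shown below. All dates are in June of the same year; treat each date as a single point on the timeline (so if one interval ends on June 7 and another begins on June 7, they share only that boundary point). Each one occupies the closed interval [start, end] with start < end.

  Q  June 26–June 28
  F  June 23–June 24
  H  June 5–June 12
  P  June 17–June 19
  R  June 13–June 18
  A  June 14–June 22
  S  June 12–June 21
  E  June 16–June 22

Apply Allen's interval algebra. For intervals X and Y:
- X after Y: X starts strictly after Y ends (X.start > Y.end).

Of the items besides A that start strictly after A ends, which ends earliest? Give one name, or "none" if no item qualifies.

Target A = [June 14, June 22].
E [June 16, June 22] → finishes → excluded.
F [June 23, June 24] → after → candidate.
H [June 5, June 12] → before → excluded.
P [June 17, June 19] → during → excluded.
Q [June 26, June 28] → after → candidate.
R [June 13, June 18] → overlaps → excluded.
S [June 12, June 21] → overlaps → excluded.
Among candidates, earliest end is June 24 → F.

F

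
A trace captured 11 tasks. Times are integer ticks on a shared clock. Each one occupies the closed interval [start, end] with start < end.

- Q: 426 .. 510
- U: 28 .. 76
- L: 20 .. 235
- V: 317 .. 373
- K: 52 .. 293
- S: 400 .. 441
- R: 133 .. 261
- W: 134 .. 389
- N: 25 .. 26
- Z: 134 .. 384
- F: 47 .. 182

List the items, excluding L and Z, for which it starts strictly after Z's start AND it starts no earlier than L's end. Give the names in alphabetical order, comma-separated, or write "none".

Conditions: its start is strictly after Z's start (X.start > 134) AND its start is no earlier than L's end (X.start >= 235).
F: start 47 > 134? ✗; start 47 >= 235? ✗ → no.
K: start 52 > 134? ✗; start 52 >= 235? ✗ → no.
N: start 25 > 134? ✗; start 25 >= 235? ✗ → no.
Q: start 426 > 134? ✓; start 426 >= 235? ✓ → yes.
R: start 133 > 134? ✗; start 133 >= 235? ✗ → no.
S: start 400 > 134? ✓; start 400 >= 235? ✓ → yes.
U: start 28 > 134? ✗; start 28 >= 235? ✗ → no.
V: start 317 > 134? ✓; start 317 >= 235? ✓ → yes.
W: start 134 > 134? ✗; start 134 >= 235? ✗ → no.
Result: Q, S, V.

Q, S, V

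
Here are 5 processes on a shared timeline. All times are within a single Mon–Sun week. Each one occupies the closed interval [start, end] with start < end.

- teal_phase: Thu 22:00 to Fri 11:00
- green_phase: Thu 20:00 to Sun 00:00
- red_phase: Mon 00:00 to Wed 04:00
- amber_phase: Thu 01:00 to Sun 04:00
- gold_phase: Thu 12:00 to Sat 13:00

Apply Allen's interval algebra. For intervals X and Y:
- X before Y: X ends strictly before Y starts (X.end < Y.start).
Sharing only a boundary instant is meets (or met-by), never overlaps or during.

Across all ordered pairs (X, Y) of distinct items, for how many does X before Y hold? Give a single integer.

Checking all 20 ordered pairs for relation 'before'; matching pairs in alphabetical order:
(red_phase, amber_phase): red_phase before amber_phase ✓
(red_phase, gold_phase): red_phase before gold_phase ✓
(red_phase, green_phase): red_phase before green_phase ✓
(red_phase, teal_phase): red_phase before teal_phase ✓
Count: 4.

4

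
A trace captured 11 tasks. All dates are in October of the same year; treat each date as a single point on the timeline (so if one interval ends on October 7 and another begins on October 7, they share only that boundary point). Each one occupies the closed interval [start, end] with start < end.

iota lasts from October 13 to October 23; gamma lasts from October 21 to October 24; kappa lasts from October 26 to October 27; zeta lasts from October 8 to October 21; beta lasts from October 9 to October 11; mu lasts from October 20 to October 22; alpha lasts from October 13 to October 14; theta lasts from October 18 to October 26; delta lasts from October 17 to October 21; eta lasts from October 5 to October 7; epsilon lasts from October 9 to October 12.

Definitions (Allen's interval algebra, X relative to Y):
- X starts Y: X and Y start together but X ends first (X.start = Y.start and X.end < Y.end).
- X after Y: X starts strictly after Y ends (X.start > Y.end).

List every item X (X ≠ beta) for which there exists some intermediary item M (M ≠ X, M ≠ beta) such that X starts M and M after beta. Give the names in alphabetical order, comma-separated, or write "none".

alpha

Target beta = [October 9, October 11].
Intermediaries M with M after beta: alpha, delta, gamma, iota, kappa, mu, theta.
Via alpha — items with X starts alpha: none.
Via delta — items with X starts delta: none.
Via gamma — items with X starts gamma: none.
Via iota — items with X starts iota: alpha.
Via kappa — items with X starts kappa: none.
Via mu — items with X starts mu: none.
Via theta — items with X starts theta: none.
Union: alpha.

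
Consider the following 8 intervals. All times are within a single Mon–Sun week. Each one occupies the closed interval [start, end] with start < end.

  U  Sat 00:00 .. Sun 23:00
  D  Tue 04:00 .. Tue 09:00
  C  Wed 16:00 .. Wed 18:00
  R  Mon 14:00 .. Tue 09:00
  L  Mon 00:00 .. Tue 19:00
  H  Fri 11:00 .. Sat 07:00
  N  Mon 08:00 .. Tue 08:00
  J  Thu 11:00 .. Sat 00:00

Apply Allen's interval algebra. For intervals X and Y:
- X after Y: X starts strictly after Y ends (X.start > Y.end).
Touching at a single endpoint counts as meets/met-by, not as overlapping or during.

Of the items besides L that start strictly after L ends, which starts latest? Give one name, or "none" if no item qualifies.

U

Target L = [Mon 00:00, Tue 19:00].
C [Wed 16:00, Wed 18:00] → after → candidate.
D [Tue 04:00, Tue 09:00] → during → excluded.
H [Fri 11:00, Sat 07:00] → after → candidate.
J [Thu 11:00, Sat 00:00] → after → candidate.
N [Mon 08:00, Tue 08:00] → during → excluded.
R [Mon 14:00, Tue 09:00] → during → excluded.
U [Sat 00:00, Sun 23:00] → after → candidate.
Among candidates, latest start is Sat 00:00 → U.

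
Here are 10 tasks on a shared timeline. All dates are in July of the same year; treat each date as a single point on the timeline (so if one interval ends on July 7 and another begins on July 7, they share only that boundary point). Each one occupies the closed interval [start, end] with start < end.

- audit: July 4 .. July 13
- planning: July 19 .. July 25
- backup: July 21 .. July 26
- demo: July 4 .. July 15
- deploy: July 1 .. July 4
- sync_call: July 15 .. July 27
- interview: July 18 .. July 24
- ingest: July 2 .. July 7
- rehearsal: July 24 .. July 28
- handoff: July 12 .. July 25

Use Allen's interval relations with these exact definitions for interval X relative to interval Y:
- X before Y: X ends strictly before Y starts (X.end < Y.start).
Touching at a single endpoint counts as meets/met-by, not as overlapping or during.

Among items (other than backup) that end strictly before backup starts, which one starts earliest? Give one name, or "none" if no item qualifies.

deploy

Target backup = [July 21, July 26].
audit [July 4, July 13] → before → candidate.
demo [July 4, July 15] → before → candidate.
deploy [July 1, July 4] → before → candidate.
handoff [July 12, July 25] → overlaps → excluded.
ingest [July 2, July 7] → before → candidate.
interview [July 18, July 24] → overlaps → excluded.
planning [July 19, July 25] → overlaps → excluded.
rehearsal [July 24, July 28] → overlapped-by → excluded.
sync_call [July 15, July 27] → contains → excluded.
Among candidates, earliest start is July 1 → deploy.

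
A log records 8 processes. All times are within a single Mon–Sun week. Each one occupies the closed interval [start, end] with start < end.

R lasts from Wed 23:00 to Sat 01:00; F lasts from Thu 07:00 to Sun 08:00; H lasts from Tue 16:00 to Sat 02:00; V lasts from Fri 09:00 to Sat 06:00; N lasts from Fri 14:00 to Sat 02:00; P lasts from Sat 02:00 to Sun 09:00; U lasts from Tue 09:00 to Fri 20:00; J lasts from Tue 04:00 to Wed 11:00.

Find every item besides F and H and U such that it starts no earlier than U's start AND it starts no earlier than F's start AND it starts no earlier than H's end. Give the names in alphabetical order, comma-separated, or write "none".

P

Conditions: its start is no earlier than U's start (X.start >= Tue 09:00) AND its start is no earlier than F's start (X.start >= Thu 07:00) AND its start is no earlier than H's end (X.start >= Sat 02:00).
J: start Tue 04:00 >= Tue 09:00? ✗; start Tue 04:00 >= Thu 07:00? ✗; start Tue 04:00 >= Sat 02:00? ✗ → no.
N: start Fri 14:00 >= Tue 09:00? ✓; start Fri 14:00 >= Thu 07:00? ✓; start Fri 14:00 >= Sat 02:00? ✗ → no.
P: start Sat 02:00 >= Tue 09:00? ✓; start Sat 02:00 >= Thu 07:00? ✓; start Sat 02:00 >= Sat 02:00? ✓ → yes.
R: start Wed 23:00 >= Tue 09:00? ✓; start Wed 23:00 >= Thu 07:00? ✗; start Wed 23:00 >= Sat 02:00? ✗ → no.
V: start Fri 09:00 >= Tue 09:00? ✓; start Fri 09:00 >= Thu 07:00? ✓; start Fri 09:00 >= Sat 02:00? ✗ → no.
Result: P.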